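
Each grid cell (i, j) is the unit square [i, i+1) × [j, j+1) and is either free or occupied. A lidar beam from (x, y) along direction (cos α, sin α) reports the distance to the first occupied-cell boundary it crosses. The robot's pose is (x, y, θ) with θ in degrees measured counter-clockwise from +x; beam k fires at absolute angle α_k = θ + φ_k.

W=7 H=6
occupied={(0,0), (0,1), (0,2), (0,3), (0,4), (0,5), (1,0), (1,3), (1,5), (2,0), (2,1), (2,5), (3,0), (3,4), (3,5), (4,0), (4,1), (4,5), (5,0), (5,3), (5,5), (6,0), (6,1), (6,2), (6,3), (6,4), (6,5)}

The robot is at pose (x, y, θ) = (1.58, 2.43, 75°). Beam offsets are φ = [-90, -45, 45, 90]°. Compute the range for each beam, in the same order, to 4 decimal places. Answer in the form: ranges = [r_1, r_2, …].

beam 1: φ=-90°, α=345°
  dir = (cos 345°, sin 345°) = (0.9659, -0.2588); from cell (1,2)
  next x-line at t=0.4348, next y-line at t=1.6614; Δt_x=1.0353, Δt_y=3.8637
    x: enter (2,2) at t=0.4348
    x: enter (3,2) at t=1.4701
    y: enter (3,1) at t=1.6614
    x: enter (4,1) at t=2.5054 ← occupied
  → r_1 = 2.5054
beam 2: φ=-45°, α=30°
  dir = (cos 30°, sin 30°) = (0.8660, 0.5000); from cell (1,2)
  next x-line at t=0.4850, next y-line at t=1.1400; Δt_x=1.1547, Δt_y=2.0000
    x: enter (2,2) at t=0.4850
    y: enter (2,3) at t=1.1400
    x: enter (3,3) at t=1.6397
    x: enter (4,3) at t=2.7944
    y: enter (4,4) at t=3.1400
    x: enter (5,4) at t=3.9491
    x: enter (6,4) at t=5.1038 ← occupied
  → r_2 = 5.1038
beam 3: φ=45°, α=120°
  dir = (cos 120°, sin 120°) = (-0.5000, 0.8660); from cell (1,2)
  next x-line at t=1.1600, next y-line at t=0.6582; Δt_x=2.0000, Δt_y=1.1547
    y: enter (1,3) at t=0.6582 ← occupied
  → r_3 = 0.6582
beam 4: φ=90°, α=165°
  dir = (cos 165°, sin 165°) = (-0.9659, 0.2588); from cell (1,2)
  next x-line at t=0.6005, next y-line at t=2.2023; Δt_x=1.0353, Δt_y=3.8637
    x: enter (0,2) at t=0.6005 ← occupied
  → r_4 = 0.6005

ranges = [2.5054, 5.1038, 0.6582, 0.6005]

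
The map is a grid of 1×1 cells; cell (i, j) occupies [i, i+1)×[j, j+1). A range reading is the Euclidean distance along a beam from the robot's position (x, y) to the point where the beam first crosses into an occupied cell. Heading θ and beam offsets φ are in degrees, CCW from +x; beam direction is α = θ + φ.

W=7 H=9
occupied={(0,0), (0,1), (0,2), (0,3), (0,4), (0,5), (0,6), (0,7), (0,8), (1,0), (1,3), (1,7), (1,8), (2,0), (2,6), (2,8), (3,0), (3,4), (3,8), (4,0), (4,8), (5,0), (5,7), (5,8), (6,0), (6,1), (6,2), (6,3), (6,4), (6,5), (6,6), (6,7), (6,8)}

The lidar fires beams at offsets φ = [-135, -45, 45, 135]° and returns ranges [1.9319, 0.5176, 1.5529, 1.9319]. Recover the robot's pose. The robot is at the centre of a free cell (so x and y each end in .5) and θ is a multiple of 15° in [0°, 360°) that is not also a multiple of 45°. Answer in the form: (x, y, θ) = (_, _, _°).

(x, y, θ) = (5.5, 5.5, 60°)

Candidates: 30 free-cell centres × 16 headings = 480 poses. Raycast each; keep the one whose scan matches to 4 dp.
  (1.5, 4.5, 255°): beam 1 = 1.0000 ≠ 1.9319 ✗
  (3.5, 5.5, 30°): beam 1 = 0.5176 ≠ 1.9319 ✗
  (5.5, 4.5, 15°): beam 1 = 4.0415 ≠ 1.9319 ✗
  …
  (5.5, 5.5, 60°): r_1=1.9319, r_2=0.5176, r_3=1.5529, r_4=1.9319 — all match ✓
Unique over the lattice → pose = (5.5, 5.5, 60°).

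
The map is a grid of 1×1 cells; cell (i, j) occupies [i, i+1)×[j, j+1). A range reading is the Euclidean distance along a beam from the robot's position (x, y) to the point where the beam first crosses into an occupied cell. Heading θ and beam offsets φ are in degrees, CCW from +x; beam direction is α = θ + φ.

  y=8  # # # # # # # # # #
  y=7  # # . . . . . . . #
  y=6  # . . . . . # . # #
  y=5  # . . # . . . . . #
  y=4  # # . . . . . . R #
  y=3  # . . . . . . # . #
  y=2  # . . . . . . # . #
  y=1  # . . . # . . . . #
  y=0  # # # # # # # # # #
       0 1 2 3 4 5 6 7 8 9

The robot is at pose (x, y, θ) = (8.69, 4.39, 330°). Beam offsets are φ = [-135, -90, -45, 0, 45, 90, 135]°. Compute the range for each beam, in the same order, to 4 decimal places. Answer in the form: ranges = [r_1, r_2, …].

beam 1: φ=-135°, α=195°
  cosα=-0.9659 sinα=-0.2588 | (8,4) | tMaxX 0.7143 tMaxY 1.5068 | tΔX 1.0353 tΔY 3.8637
    t=0.7143 [x] (7,4)
    t=1.5068 [y] (7,3) — stop
  → r_1 = 1.5068
beam 2: φ=-90°, α=240°
  cosα=-0.5000 sinα=-0.8660 | (8,4) | tMaxX 1.3800 tMaxY 0.4503 | tΔX 2.0000 tΔY 1.1547
    t=0.4503 [y] (8,3)
    t=1.3800 [x] (7,3) — stop
  → r_2 = 1.3800
beam 3: φ=-45°, α=285°
  cosα=0.2588 sinα=-0.9659 | (8,4) | tMaxX 1.1977 tMaxY 0.4038 | tΔX 3.8637 tΔY 1.0353
    t=0.4038 [y] (8,3)
    t=1.1977 [x] (9,3) — stop
  → r_3 = 1.1977
beam 4: φ=0°, α=330°
  cosα=0.8660 sinα=-0.5000 | (8,4) | tMaxX 0.3580 tMaxY 0.7800 | tΔX 1.1547 tΔY 2.0000
    t=0.3580 [x] (9,4) — stop
  → r_4 = 0.3580
beam 5: φ=45°, α=15°
  cosα=0.9659 sinα=0.2588 | (8,4) | tMaxX 0.3209 tMaxY 2.3569 | tΔX 1.0353 tΔY 3.8637
    t=0.3209 [x] (9,4) — stop
  → r_5 = 0.3209
beam 6: φ=90°, α=60°
  cosα=0.5000 sinα=0.8660 | (8,4) | tMaxX 0.6200 tMaxY 0.7044 | tΔX 2.0000 tΔY 1.1547
    t=0.6200 [x] (9,4) — stop
  → r_6 = 0.6200
beam 7: φ=135°, α=105°
  cosα=-0.2588 sinα=0.9659 | (8,4) | tMaxX 2.6660 tMaxY 0.6315 | tΔX 3.8637 tΔY 1.0353
    t=0.6315 [y] (8,5)
    t=1.6668 [y] (8,6) — stop
  → r_7 = 1.6668

ranges = [1.5068, 1.3800, 1.1977, 0.3580, 0.3209, 0.6200, 1.6668]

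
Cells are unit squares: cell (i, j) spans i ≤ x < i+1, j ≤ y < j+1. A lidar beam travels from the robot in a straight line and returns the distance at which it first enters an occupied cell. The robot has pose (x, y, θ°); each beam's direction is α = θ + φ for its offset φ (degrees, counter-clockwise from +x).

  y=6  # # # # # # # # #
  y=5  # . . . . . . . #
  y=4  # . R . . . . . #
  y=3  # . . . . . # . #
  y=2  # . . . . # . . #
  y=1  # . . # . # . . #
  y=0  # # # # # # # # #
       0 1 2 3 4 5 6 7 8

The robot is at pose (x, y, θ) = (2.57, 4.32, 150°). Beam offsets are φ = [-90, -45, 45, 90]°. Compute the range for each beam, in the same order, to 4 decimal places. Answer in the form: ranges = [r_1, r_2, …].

beam 1: φ=-90°, α=60°
  dir = (cos 60°, sin 60°) = (0.5000, 0.8660); from cell (2,4)
  next x-line at t=0.8600, next y-line at t=0.7852; Δt_x=2.0000, Δt_y=1.1547
    y: enter (2,5) at t=0.7852
    x: enter (3,5) at t=0.8600
    y: enter (3,6) at t=1.9399 ← occupied
  → r_1 = 1.9399
beam 2: φ=-45°, α=105°
  dir = (cos 105°, sin 105°) = (-0.2588, 0.9659); from cell (2,4)
  next x-line at t=2.2023, next y-line at t=0.7040; Δt_x=3.8637, Δt_y=1.0353
    y: enter (2,5) at t=0.7040
    y: enter (2,6) at t=1.7393 ← occupied
  → r_2 = 1.7393
beam 3: φ=45°, α=195°
  dir = (cos 195°, sin 195°) = (-0.9659, -0.2588); from cell (2,4)
  next x-line at t=0.5901, next y-line at t=1.2364; Δt_x=1.0353, Δt_y=3.8637
    x: enter (1,4) at t=0.5901
    y: enter (1,3) at t=1.2364
    x: enter (0,3) at t=1.6254 ← occupied
  → r_3 = 1.6254
beam 4: φ=90°, α=240°
  dir = (cos 240°, sin 240°) = (-0.5000, -0.8660); from cell (2,4)
  next x-line at t=1.1400, next y-line at t=0.3695; Δt_x=2.0000, Δt_y=1.1547
    y: enter (2,3) at t=0.3695
    x: enter (1,3) at t=1.1400
    y: enter (1,2) at t=1.5242
    y: enter (1,1) at t=2.6789
    x: enter (0,1) at t=3.1400 ← occupied
  → r_4 = 3.1400

ranges = [1.9399, 1.7393, 1.6254, 3.1400]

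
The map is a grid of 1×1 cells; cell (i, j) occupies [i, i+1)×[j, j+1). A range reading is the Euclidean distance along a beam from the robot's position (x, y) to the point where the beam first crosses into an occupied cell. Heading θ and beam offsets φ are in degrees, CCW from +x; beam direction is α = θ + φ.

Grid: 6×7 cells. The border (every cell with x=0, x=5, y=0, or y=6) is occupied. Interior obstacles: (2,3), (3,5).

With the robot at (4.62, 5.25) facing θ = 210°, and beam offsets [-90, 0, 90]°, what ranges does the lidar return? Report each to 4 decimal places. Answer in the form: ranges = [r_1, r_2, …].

ranges = [0.8660, 2.5000, 0.7600]

beam 1: φ=-90°, α=120°
  cosα=-0.5000 sinα=0.8660 | (4,5) | tMaxX 1.2400 tMaxY 0.8660 | tΔX 2.0000 tΔY 1.1547
    t=0.8660 [y] (4,6) — stop
  → r_1 = 0.8660
beam 2: φ=0°, α=210°
  cosα=-0.8660 sinα=-0.5000 | (4,5) | tMaxX 0.7159 tMaxY 0.5000 | tΔX 1.1547 tΔY 2.0000
    t=0.5000 [y] (4,4)
    t=0.7159 [x] (3,4)
    t=1.8706 [x] (2,4)
    t=2.5000 [y] (2,3) — stop
  → r_2 = 2.5000
beam 3: φ=90°, α=300°
  cosα=0.5000 sinα=-0.8660 | (4,5) | tMaxX 0.7600 tMaxY 0.2887 | tΔX 2.0000 tΔY 1.1547
    t=0.2887 [y] (4,4)
    t=0.7600 [x] (5,4) — stop
  → r_3 = 0.7600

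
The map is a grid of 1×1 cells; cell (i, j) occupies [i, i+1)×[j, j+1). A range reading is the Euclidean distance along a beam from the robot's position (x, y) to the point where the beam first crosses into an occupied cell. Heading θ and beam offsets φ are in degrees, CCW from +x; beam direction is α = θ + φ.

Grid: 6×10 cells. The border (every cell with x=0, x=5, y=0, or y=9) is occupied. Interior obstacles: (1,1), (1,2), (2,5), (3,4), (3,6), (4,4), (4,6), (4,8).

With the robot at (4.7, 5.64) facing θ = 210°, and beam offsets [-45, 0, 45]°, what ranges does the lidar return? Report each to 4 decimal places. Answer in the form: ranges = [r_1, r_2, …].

ranges = [1.3909, 1.2800, 0.6626]

beam 1: φ=-45°, α=165°
  direction (-0.9659, 0.2588); cell (4,5); t to first gridline: x 0.7247, y 1.3909 (then +1.0353 / +3.8637)
    (3,5) via x @ 0.7247
    (3,6) via y @ 1.3909  # hit
  → r_1 = 1.3909
beam 2: φ=0°, α=210°
  direction (-0.8660, -0.5000); cell (4,5); t to first gridline: x 0.8083, y 1.2800 (then +1.1547 / +2.0000)
    (3,5) via x @ 0.8083
    (3,4) via y @ 1.2800  # hit
  → r_2 = 1.2800
beam 3: φ=45°, α=255°
  direction (-0.2588, -0.9659); cell (4,5); t to first gridline: x 2.7046, y 0.6626 (then +3.8637 / +1.0353)
    (4,4) via y @ 0.6626  # hit
  → r_3 = 0.6626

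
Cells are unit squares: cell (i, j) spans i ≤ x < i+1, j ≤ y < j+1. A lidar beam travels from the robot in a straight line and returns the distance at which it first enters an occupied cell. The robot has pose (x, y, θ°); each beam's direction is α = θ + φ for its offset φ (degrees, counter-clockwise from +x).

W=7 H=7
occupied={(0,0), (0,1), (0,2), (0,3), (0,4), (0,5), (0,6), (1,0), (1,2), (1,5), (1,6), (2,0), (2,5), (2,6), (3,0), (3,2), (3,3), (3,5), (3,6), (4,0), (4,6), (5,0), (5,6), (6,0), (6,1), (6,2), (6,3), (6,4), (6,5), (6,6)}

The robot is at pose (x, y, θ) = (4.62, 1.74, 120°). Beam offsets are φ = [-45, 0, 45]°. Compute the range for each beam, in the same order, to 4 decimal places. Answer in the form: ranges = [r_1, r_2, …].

beam 1: φ=-45°, α=75°
  dir = (cos 75°, sin 75°) = (0.2588, 0.9659); from cell (4,1)
  next x-line at t=1.4682, next y-line at t=0.2692; Δt_x=3.8637, Δt_y=1.0353
    y: enter (4,2) at t=0.2692
    y: enter (4,3) at t=1.3044
    x: enter (5,3) at t=1.4682
    y: enter (5,4) at t=2.3397
    y: enter (5,5) at t=3.3750
    y: enter (5,6) at t=4.4103 ← occupied
  → r_1 = 4.4103
beam 2: φ=0°, α=120°
  dir = (cos 120°, sin 120°) = (-0.5000, 0.8660); from cell (4,1)
  next x-line at t=1.2400, next y-line at t=0.3002; Δt_x=2.0000, Δt_y=1.1547
    y: enter (4,2) at t=0.3002
    x: enter (3,2) at t=1.2400 ← occupied
  → r_2 = 1.2400
beam 3: φ=45°, α=165°
  dir = (cos 165°, sin 165°) = (-0.9659, 0.2588); from cell (4,1)
  next x-line at t=0.6419, next y-line at t=1.0046; Δt_x=1.0353, Δt_y=3.8637
    x: enter (3,1) at t=0.6419
    y: enter (3,2) at t=1.0046 ← occupied
  → r_3 = 1.0046

ranges = [4.4103, 1.2400, 1.0046]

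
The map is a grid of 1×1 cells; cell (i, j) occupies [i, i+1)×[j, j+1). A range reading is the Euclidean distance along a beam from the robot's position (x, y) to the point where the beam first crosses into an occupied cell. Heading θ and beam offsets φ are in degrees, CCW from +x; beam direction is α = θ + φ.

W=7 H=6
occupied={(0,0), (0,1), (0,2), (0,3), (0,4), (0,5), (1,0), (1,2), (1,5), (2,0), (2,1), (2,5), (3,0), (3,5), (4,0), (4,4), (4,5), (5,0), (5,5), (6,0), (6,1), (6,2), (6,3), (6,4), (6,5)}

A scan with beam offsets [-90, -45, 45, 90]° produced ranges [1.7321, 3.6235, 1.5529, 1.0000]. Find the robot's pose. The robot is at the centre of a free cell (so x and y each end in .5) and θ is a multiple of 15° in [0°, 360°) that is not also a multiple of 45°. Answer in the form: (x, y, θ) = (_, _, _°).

Enumerate (i+0.5, j+0.5, θ) over the 17 free cells and 16 admissible headings. For each, cast all 4 beams and compare to the given ranges.
  (2.5, 4.5, 345°): beam 1 = 1.9319 ≠ 1.7321 ✗
  (4.5, 2.5, 60°): beam 2 = 1.5529 ≠ 3.6235 ✗
  (1.5, 3.5, 285°): beam 1 = 0.5176 ≠ 1.7321 ✗
  (2.5, 3.5, 255°): beam 1 = 1.5529 ≠ 1.7321 ✗
  …
  (4.5, 1.5, 120°): r_1=1.7321, r_2=3.6235, r_3=1.5529, r_4=1.0000 — all match ✓
Unique over the lattice → pose = (4.5, 1.5, 120°).

(x, y, θ) = (4.5, 1.5, 120°)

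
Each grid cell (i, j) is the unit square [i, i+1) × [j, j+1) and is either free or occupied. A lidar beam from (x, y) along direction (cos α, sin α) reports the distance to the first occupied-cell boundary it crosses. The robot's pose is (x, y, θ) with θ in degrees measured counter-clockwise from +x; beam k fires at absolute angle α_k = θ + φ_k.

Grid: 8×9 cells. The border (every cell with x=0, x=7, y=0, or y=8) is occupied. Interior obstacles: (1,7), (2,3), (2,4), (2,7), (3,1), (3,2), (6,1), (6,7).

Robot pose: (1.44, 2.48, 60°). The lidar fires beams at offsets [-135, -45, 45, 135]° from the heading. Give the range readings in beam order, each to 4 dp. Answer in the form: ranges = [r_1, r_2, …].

ranges = [1.5322, 1.6150, 1.7000, 0.4555]

beam 1: φ=-135°, α=285°
  dir = (cos 285°, sin 285°) = (0.2588, -0.9659); from cell (1,2)
  next x-line at t=2.1637, next y-line at t=0.4969; Δt_x=3.8637, Δt_y=1.0353
    y: enter (1,1) at t=0.4969
    y: enter (1,0) at t=1.5322 ← occupied
  → r_1 = 1.5322
beam 2: φ=-45°, α=15°
  dir = (cos 15°, sin 15°) = (0.9659, 0.2588); from cell (1,2)
  next x-line at t=0.5798, next y-line at t=2.0091; Δt_x=1.0353, Δt_y=3.8637
    x: enter (2,2) at t=0.5798
    x: enter (3,2) at t=1.6150 ← occupied
  → r_2 = 1.6150
beam 3: φ=45°, α=105°
  dir = (cos 105°, sin 105°) = (-0.2588, 0.9659); from cell (1,2)
  next x-line at t=1.7000, next y-line at t=0.5383; Δt_x=3.8637, Δt_y=1.0353
    y: enter (1,3) at t=0.5383
    y: enter (1,4) at t=1.5736
    x: enter (0,4) at t=1.7000 ← occupied
  → r_3 = 1.7000
beam 4: φ=135°, α=195°
  dir = (cos 195°, sin 195°) = (-0.9659, -0.2588); from cell (1,2)
  next x-line at t=0.4555, next y-line at t=1.8546; Δt_x=1.0353, Δt_y=3.8637
    x: enter (0,2) at t=0.4555 ← occupied
  → r_4 = 0.4555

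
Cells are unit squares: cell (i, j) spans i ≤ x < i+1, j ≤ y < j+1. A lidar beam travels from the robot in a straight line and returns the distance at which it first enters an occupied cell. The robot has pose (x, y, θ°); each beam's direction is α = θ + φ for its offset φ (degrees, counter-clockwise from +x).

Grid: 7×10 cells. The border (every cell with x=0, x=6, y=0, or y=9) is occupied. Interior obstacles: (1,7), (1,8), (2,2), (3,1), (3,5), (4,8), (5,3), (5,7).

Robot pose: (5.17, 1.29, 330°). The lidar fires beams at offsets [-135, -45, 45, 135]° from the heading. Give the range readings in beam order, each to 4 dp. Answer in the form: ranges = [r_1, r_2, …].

ranges = [1.1205, 0.3002, 0.8593, 4.5205]

beam 1: φ=-135°, α=195°
  dir = (cos 195°, sin 195°) = (-0.9659, -0.2588); from cell (5,1)
  next x-line at t=0.1760, next y-line at t=1.1205; Δt_x=1.0353, Δt_y=3.8637
    x: enter (4,1) at t=0.1760
    y: enter (4,0) at t=1.1205 ← occupied
  → r_1 = 1.1205
beam 2: φ=-45°, α=285°
  dir = (cos 285°, sin 285°) = (0.2588, -0.9659); from cell (5,1)
  next x-line at t=3.2069, next y-line at t=0.3002; Δt_x=3.8637, Δt_y=1.0353
    y: enter (5,0) at t=0.3002 ← occupied
  → r_2 = 0.3002
beam 3: φ=45°, α=15°
  dir = (cos 15°, sin 15°) = (0.9659, 0.2588); from cell (5,1)
  next x-line at t=0.8593, next y-line at t=2.7432; Δt_x=1.0353, Δt_y=3.8637
    x: enter (6,1) at t=0.8593 ← occupied
  → r_3 = 0.8593
beam 4: φ=135°, α=105°
  dir = (cos 105°, sin 105°) = (-0.2588, 0.9659); from cell (5,1)
  next x-line at t=0.6568, next y-line at t=0.7350; Δt_x=3.8637, Δt_y=1.0353
    x: enter (4,1) at t=0.6568
    y: enter (4,2) at t=0.7350
    y: enter (4,3) at t=1.7703
    y: enter (4,4) at t=2.8056
    y: enter (4,5) at t=3.8409
    x: enter (3,5) at t=4.5205 ← occupied
  → r_4 = 4.5205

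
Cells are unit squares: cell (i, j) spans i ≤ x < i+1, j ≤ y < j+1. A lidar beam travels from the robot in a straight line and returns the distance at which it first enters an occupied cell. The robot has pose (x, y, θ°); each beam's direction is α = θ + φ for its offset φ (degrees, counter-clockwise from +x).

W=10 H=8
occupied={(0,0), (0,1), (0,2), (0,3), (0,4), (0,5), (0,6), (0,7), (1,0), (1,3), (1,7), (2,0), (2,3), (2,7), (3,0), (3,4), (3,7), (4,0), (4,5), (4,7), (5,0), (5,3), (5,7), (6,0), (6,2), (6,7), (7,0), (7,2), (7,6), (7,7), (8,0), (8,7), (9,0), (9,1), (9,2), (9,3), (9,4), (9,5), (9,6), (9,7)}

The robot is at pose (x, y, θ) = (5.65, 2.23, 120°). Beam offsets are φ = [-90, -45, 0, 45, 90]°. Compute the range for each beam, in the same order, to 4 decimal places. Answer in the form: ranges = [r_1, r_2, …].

beam 1: φ=-90°, α=30°
  direction (0.8660, 0.5000); cell (5,2); t to first gridline: x 0.4041, y 1.5400 (then +1.1547 / +2.0000)
    (6,2) via x @ 0.4041  # hit
  → r_1 = 0.4041
beam 2: φ=-45°, α=75°
  direction (0.2588, 0.9659); cell (5,2); t to first gridline: x 1.3523, y 0.7972 (then +3.8637 / +1.0353)
    (5,3) via y @ 0.7972  # hit
  → r_2 = 0.7972
beam 3: φ=0°, α=120°
  direction (-0.5000, 0.8660); cell (5,2); t to first gridline: x 1.3000, y 0.8891 (then +2.0000 / +1.1547)
    (5,3) via y @ 0.8891  # hit
  → r_3 = 0.8891
beam 4: φ=45°, α=165°
  direction (-0.9659, 0.2588); cell (5,2); t to first gridline: x 0.6729, y 2.9751 (then +1.0353 / +3.8637)
    (4,2) via x @ 0.6729
    (3,2) via x @ 1.7082
    (2,2) via x @ 2.7435
    (2,3) via y @ 2.9751  # hit
  → r_4 = 2.9751
beam 5: φ=90°, α=210°
  direction (-0.8660, -0.5000); cell (5,2); t to first gridline: x 0.7506, y 0.4600 (then +1.1547 / +2.0000)
    (5,1) via y @ 0.4600
    (4,1) via x @ 0.7506
    (3,1) via x @ 1.9053
    (3,0) via y @ 2.4600  # hit
  → r_5 = 2.4600

ranges = [0.4041, 0.7972, 0.8891, 2.9751, 2.4600]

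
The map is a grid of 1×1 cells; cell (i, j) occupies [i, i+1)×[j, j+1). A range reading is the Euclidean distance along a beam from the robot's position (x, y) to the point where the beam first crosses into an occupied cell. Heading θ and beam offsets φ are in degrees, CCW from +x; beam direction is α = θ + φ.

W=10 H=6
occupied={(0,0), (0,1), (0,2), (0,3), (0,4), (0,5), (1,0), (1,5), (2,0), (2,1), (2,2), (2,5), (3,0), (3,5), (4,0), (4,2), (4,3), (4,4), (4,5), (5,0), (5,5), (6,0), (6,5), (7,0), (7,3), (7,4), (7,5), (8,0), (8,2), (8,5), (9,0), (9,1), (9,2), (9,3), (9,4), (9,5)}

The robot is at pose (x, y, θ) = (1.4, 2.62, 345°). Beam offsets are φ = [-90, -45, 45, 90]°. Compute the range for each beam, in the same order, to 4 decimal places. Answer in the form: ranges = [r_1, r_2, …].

beam 1: φ=-90°, α=255°
  dir = (cos 255°, sin 255°) = (-0.2588, -0.9659); from cell (1,2)
  next x-line at t=1.5455, next y-line at t=0.6419; Δt_x=3.8637, Δt_y=1.0353
    y: enter (1,1) at t=0.6419
    x: enter (0,1) at t=1.5455 ← occupied
  → r_1 = 1.5455
beam 2: φ=-45°, α=300°
  dir = (cos 300°, sin 300°) = (0.5000, -0.8660); from cell (1,2)
  next x-line at t=1.2000, next y-line at t=0.7159; Δt_x=2.0000, Δt_y=1.1547
    y: enter (1,1) at t=0.7159
    x: enter (2,1) at t=1.2000 ← occupied
  → r_2 = 1.2000
beam 3: φ=45°, α=30°
  dir = (cos 30°, sin 30°) = (0.8660, 0.5000); from cell (1,2)
  next x-line at t=0.6928, next y-line at t=0.7600; Δt_x=1.1547, Δt_y=2.0000
    x: enter (2,2) at t=0.6928 ← occupied
  → r_3 = 0.6928
beam 4: φ=90°, α=75°
  dir = (cos 75°, sin 75°) = (0.2588, 0.9659); from cell (1,2)
  next x-line at t=2.3182, next y-line at t=0.3934; Δt_x=3.8637, Δt_y=1.0353
    y: enter (1,3) at t=0.3934
    y: enter (1,4) at t=1.4287
    x: enter (2,4) at t=2.3182
    y: enter (2,5) at t=2.4640 ← occupied
  → r_4 = 2.4640

ranges = [1.5455, 1.2000, 0.6928, 2.4640]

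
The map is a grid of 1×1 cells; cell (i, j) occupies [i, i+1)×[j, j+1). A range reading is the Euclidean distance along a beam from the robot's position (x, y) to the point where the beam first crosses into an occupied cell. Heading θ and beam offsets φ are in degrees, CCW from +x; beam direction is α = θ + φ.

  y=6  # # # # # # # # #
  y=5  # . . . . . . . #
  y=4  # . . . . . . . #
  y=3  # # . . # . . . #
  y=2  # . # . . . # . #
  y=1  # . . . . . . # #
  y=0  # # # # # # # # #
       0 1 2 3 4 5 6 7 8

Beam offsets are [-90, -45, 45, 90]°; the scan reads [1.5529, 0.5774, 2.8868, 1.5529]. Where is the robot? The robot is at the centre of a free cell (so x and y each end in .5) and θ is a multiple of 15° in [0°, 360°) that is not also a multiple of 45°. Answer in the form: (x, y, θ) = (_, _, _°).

(x, y, θ) = (4.5, 2.5, 105°)

Candidates: 30 free-cell centres × 16 headings = 480 poses. Raycast each; keep the one whose scan matches to 4 dp.
  (1.5, 1.5, 75°): beam 1 = 1.9319 ≠ 1.5529 ✗
  (7.5, 2.5, 165°): beam 1 = 1.9319 ≠ 1.5529 ✗
  (1.5, 4.5, 330°): beam 1 = 0.5774 ≠ 1.5529 ✗
  (1.5, 4.5, 210°): beam 1 = 1.0000 ≠ 1.5529 ✗
  …
  (4.5, 2.5, 105°): r_1=1.5529, r_2=0.5774, r_3=2.8868, r_4=1.5529 — all match ✓
Only this pose fits every beam.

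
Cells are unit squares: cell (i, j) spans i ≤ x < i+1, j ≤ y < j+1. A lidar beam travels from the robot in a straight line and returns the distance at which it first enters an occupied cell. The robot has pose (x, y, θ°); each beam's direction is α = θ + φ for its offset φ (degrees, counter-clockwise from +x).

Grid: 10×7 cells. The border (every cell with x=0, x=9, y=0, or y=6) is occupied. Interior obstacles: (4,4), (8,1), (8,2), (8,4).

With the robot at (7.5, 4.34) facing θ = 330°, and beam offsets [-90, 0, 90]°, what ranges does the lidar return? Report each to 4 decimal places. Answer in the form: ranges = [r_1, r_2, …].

ranges = [3.8567, 0.5774, 1.9168]

beam 1: φ=-90°, α=240°
  direction (-0.5000, -0.8660); cell (7,4); t to first gridline: x 1.0000, y 0.3926 (then +2.0000 / +1.1547)
    (7,3) via y @ 0.3926
    (6,3) via x @ 1.0000
    (6,2) via y @ 1.5473
    (6,1) via y @ 2.7020
    (5,1) via x @ 3.0000
    (5,0) via y @ 3.8567  # hit
  → r_1 = 3.8567
beam 2: φ=0°, α=330°
  direction (0.8660, -0.5000); cell (7,4); t to first gridline: x 0.5774, y 0.6800 (then +1.1547 / +2.0000)
    (8,4) via x @ 0.5774  # hit
  → r_2 = 0.5774
beam 3: φ=90°, α=60°
  direction (0.5000, 0.8660); cell (7,4); t to first gridline: x 1.0000, y 0.7621 (then +2.0000 / +1.1547)
    (7,5) via y @ 0.7621
    (8,5) via x @ 1.0000
    (8,6) via y @ 1.9168  # hit
  → r_3 = 1.9168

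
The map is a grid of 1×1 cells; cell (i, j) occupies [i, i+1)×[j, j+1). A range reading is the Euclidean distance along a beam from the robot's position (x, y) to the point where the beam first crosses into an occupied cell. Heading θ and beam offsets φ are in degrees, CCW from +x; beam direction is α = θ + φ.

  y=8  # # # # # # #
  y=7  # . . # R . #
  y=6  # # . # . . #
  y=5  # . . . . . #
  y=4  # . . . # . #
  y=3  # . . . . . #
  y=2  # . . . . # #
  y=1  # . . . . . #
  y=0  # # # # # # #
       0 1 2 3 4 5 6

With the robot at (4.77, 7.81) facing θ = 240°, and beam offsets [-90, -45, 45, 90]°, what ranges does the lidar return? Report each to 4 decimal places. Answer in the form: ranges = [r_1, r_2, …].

beam 1: φ=-90°, α=150°
  cosα=-0.8660 sinα=0.5000 | (4,7) | tMaxX 0.8891 tMaxY 0.3800 | tΔX 1.1547 tΔY 2.0000
    t=0.3800 [y] (4,8) — stop
  → r_1 = 0.3800
beam 2: φ=-45°, α=195°
  cosα=-0.9659 sinα=-0.2588 | (4,7) | tMaxX 0.7972 tMaxY 3.1296 | tΔX 1.0353 tΔY 3.8637
    t=0.7972 [x] (3,7) — stop
  → r_2 = 0.7972
beam 3: φ=45°, α=285°
  cosα=0.2588 sinα=-0.9659 | (4,7) | tMaxX 0.8887 tMaxY 0.8386 | tΔX 3.8637 tΔY 1.0353
    t=0.8386 [y] (4,6)
    t=0.8887 [x] (5,6)
    t=1.8738 [y] (5,5)
    t=2.9091 [y] (5,4)
    t=3.9444 [y] (5,3)
    t=4.7524 [x] (6,3) — stop
  → r_3 = 4.7524
beam 4: φ=90°, α=330°
  cosα=0.8660 sinα=-0.5000 | (4,7) | tMaxX 0.2656 tMaxY 1.6200 | tΔX 1.1547 tΔY 2.0000
    t=0.2656 [x] (5,7)
    t=1.4203 [x] (6,7) — stop
  → r_4 = 1.4203

ranges = [0.3800, 0.7972, 4.7524, 1.4203]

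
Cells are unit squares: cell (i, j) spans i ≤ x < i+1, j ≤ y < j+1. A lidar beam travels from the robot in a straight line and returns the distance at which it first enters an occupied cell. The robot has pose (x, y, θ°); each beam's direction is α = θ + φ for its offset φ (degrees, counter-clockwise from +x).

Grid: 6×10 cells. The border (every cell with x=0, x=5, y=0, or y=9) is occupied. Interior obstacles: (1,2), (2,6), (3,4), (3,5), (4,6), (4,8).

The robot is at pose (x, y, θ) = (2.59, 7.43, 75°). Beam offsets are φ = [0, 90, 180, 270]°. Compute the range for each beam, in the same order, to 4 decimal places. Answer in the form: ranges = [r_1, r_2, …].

beam 1: φ=0°, α=75°
  dir = (cos 75°, sin 75°) = (0.2588, 0.9659); from cell (2,7)
  next x-line at t=1.5841, next y-line at t=0.5901; Δt_x=3.8637, Δt_y=1.0353
    y: enter (2,8) at t=0.5901
    x: enter (3,8) at t=1.5841
    y: enter (3,9) at t=1.6254 ← occupied
  → r_1 = 1.6254
beam 2: φ=90°, α=165°
  dir = (cos 165°, sin 165°) = (-0.9659, 0.2588); from cell (2,7)
  next x-line at t=0.6108, next y-line at t=2.2023; Δt_x=1.0353, Δt_y=3.8637
    x: enter (1,7) at t=0.6108
    x: enter (0,7) at t=1.6461 ← occupied
  → r_2 = 1.6461
beam 3: φ=180°, α=255°
  dir = (cos 255°, sin 255°) = (-0.2588, -0.9659); from cell (2,7)
  next x-line at t=2.2796, next y-line at t=0.4452; Δt_x=3.8637, Δt_y=1.0353
    y: enter (2,6) at t=0.4452 ← occupied
  → r_3 = 0.4452
beam 4: φ=270°, α=345°
  dir = (cos 345°, sin 345°) = (0.9659, -0.2588); from cell (2,7)
  next x-line at t=0.4245, next y-line at t=1.6614; Δt_x=1.0353, Δt_y=3.8637
    x: enter (3,7) at t=0.4245
    x: enter (4,7) at t=1.4597
    y: enter (4,6) at t=1.6614 ← occupied
  → r_4 = 1.6614

ranges = [1.6254, 1.6461, 0.4452, 1.6614]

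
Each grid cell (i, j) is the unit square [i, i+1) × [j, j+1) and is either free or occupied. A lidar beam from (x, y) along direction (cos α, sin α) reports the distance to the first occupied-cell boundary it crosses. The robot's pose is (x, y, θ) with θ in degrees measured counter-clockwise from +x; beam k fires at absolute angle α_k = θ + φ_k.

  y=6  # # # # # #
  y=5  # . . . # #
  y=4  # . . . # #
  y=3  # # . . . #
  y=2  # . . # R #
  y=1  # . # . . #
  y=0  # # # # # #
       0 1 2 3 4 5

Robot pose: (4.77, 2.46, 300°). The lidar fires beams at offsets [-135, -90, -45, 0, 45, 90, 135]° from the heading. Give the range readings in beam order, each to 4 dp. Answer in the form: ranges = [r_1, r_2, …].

ranges = [0.7972, 0.8891, 1.5115, 0.4600, 0.2381, 0.2656, 0.8887]

beam 1: φ=-135°, α=165°
  dir = (cos 165°, sin 165°) = (-0.9659, 0.2588); from cell (4,2)
  next x-line at t=0.7972, next y-line at t=2.0864; Δt_x=1.0353, Δt_y=3.8637
    x: enter (3,2) at t=0.7972 ← occupied
  → r_1 = 0.7972
beam 2: φ=-90°, α=210°
  dir = (cos 210°, sin 210°) = (-0.8660, -0.5000); from cell (4,2)
  next x-line at t=0.8891, next y-line at t=0.9200; Δt_x=1.1547, Δt_y=2.0000
    x: enter (3,2) at t=0.8891 ← occupied
  → r_2 = 0.8891
beam 3: φ=-45°, α=255°
  dir = (cos 255°, sin 255°) = (-0.2588, -0.9659); from cell (4,2)
  next x-line at t=2.9751, next y-line at t=0.4762; Δt_x=3.8637, Δt_y=1.0353
    y: enter (4,1) at t=0.4762
    y: enter (4,0) at t=1.5115 ← occupied
  → r_3 = 1.5115
beam 4: φ=0°, α=300°
  dir = (cos 300°, sin 300°) = (0.5000, -0.8660); from cell (4,2)
  next x-line at t=0.4600, next y-line at t=0.5312; Δt_x=2.0000, Δt_y=1.1547
    x: enter (5,2) at t=0.4600 ← occupied
  → r_4 = 0.4600
beam 5: φ=45°, α=345°
  dir = (cos 345°, sin 345°) = (0.9659, -0.2588); from cell (4,2)
  next x-line at t=0.2381, next y-line at t=1.7773; Δt_x=1.0353, Δt_y=3.8637
    x: enter (5,2) at t=0.2381 ← occupied
  → r_5 = 0.2381
beam 6: φ=90°, α=30°
  dir = (cos 30°, sin 30°) = (0.8660, 0.5000); from cell (4,2)
  next x-line at t=0.2656, next y-line at t=1.0800; Δt_x=1.1547, Δt_y=2.0000
    x: enter (5,2) at t=0.2656 ← occupied
  → r_6 = 0.2656
beam 7: φ=135°, α=75°
  dir = (cos 75°, sin 75°) = (0.2588, 0.9659); from cell (4,2)
  next x-line at t=0.8887, next y-line at t=0.5590; Δt_x=3.8637, Δt_y=1.0353
    y: enter (4,3) at t=0.5590
    x: enter (5,3) at t=0.8887 ← occupied
  → r_7 = 0.8887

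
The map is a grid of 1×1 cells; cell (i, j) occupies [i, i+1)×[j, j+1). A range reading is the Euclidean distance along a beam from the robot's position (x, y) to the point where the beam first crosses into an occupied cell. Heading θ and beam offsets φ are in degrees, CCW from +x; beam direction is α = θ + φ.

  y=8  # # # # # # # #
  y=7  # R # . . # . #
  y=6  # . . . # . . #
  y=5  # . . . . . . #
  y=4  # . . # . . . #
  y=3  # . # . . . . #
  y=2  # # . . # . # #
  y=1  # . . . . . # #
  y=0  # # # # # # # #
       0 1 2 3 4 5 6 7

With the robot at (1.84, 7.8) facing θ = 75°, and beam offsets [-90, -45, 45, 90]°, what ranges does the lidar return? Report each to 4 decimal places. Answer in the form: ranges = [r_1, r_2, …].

ranges = [0.1656, 0.1848, 0.2309, 0.7727]

beam 1: φ=-90°, α=345°
  dir = (cos 345°, sin 345°) = (0.9659, -0.2588); from cell (1,7)
  next x-line at t=0.1656, next y-line at t=3.0910; Δt_x=1.0353, Δt_y=3.8637
    x: enter (2,7) at t=0.1656 ← occupied
  → r_1 = 0.1656
beam 2: φ=-45°, α=30°
  dir = (cos 30°, sin 30°) = (0.8660, 0.5000); from cell (1,7)
  next x-line at t=0.1848, next y-line at t=0.4000; Δt_x=1.1547, Δt_y=2.0000
    x: enter (2,7) at t=0.1848 ← occupied
  → r_2 = 0.1848
beam 3: φ=45°, α=120°
  dir = (cos 120°, sin 120°) = (-0.5000, 0.8660); from cell (1,7)
  next x-line at t=1.6800, next y-line at t=0.2309; Δt_x=2.0000, Δt_y=1.1547
    y: enter (1,8) at t=0.2309 ← occupied
  → r_3 = 0.2309
beam 4: φ=90°, α=165°
  dir = (cos 165°, sin 165°) = (-0.9659, 0.2588); from cell (1,7)
  next x-line at t=0.8696, next y-line at t=0.7727; Δt_x=1.0353, Δt_y=3.8637
    y: enter (1,8) at t=0.7727 ← occupied
  → r_4 = 0.7727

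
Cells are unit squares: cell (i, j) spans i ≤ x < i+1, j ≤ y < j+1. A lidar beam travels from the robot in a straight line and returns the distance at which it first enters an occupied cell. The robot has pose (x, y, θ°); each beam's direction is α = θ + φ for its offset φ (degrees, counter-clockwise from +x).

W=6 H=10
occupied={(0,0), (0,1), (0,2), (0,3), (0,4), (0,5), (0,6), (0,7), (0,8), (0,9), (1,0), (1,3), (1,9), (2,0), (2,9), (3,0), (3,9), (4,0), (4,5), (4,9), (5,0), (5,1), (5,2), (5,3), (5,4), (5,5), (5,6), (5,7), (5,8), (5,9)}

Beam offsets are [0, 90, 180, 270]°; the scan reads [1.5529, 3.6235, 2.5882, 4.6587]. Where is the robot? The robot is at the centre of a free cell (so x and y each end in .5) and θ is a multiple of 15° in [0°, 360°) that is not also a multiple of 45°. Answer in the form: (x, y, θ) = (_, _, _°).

Enumerate (i+0.5, j+0.5, θ) over the 30 free cells and 16 admissible headings. For each, cast all 4 beams and compare to the given ranges.
  (3.5, 6.5, 120°): beam 1 = 2.8868 ≠ 1.5529 ✗
  (3.5, 3.5, 240°): beam 1 = 2.8868 ≠ 1.5529 ✗
  (2.5, 3.5, 300°): beam 1 = 2.8868 ≠ 1.5529 ✗
  (2.5, 6.5, 285°): beam 1 = 5.6940 ≠ 1.5529 ✗
  …
  (2.5, 4.5, 165°): r_1=1.5529, r_2=3.6235, r_3=2.5882, r_4=4.6587 — all match ✓
Only this pose fits every beam.

(x, y, θ) = (2.5, 4.5, 165°)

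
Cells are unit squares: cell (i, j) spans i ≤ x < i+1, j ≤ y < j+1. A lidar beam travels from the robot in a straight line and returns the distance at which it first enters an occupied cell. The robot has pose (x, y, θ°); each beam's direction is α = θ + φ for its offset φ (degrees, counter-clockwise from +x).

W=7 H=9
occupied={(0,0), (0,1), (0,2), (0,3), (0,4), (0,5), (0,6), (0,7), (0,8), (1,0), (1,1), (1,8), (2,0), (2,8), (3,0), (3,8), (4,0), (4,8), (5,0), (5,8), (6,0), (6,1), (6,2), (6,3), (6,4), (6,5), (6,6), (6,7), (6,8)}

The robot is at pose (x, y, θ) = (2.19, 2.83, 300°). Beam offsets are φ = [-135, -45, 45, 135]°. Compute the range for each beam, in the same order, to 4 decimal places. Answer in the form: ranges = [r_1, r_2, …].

beam 1: φ=-135°, α=165°
  direction (-0.9659, 0.2588); cell (2,2); t to first gridline: x 0.1967, y 0.6568 (then +1.0353 / +3.8637)
    (1,2) via x @ 0.1967
    (1,3) via y @ 0.6568
    (0,3) via x @ 1.2320  # hit
  → r_1 = 1.2320
beam 2: φ=-45°, α=255°
  direction (-0.2588, -0.9659); cell (2,2); t to first gridline: x 0.7341, y 0.8593 (then +3.8637 / +1.0353)
    (1,2) via x @ 0.7341
    (1,1) via y @ 0.8593  # hit
  → r_2 = 0.8593
beam 3: φ=45°, α=345°
  direction (0.9659, -0.2588); cell (2,2); t to first gridline: x 0.8386, y 3.2069 (then +1.0353 / +3.8637)
    (3,2) via x @ 0.8386
    (4,2) via x @ 1.8738
    (5,2) via x @ 2.9091
    (5,1) via y @ 3.2069
    (6,1) via x @ 3.9444  # hit
  → r_3 = 3.9444
beam 4: φ=135°, α=75°
  direction (0.2588, 0.9659); cell (2,2); t to first gridline: x 3.1296, y 0.1760 (then +3.8637 / +1.0353)
    (2,3) via y @ 0.1760
    (2,4) via y @ 1.2113
    (2,5) via y @ 2.2465
    (3,5) via x @ 3.1296
    (3,6) via y @ 3.2818
    (3,7) via y @ 4.3171
    (3,8) via y @ 5.3524  # hit
  → r_4 = 5.3524

ranges = [1.2320, 0.8593, 3.9444, 5.3524]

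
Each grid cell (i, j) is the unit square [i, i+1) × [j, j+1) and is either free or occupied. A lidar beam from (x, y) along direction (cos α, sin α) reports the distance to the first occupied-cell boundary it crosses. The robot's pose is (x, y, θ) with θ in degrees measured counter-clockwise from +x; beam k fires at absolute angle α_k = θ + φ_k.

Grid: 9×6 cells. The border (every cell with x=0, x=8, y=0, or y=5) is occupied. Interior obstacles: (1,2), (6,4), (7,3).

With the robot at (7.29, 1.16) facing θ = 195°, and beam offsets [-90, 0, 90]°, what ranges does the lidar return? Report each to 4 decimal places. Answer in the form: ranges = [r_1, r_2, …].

beam 1: φ=-90°, α=105°
  cosα=-0.2588 sinα=0.9659 | (7,1) | tMaxX 1.1205 tMaxY 0.8696 | tΔX 3.8637 tΔY 1.0353
    t=0.8696 [y] (7,2)
    t=1.1205 [x] (6,2)
    t=1.9049 [y] (6,3)
    t=2.9402 [y] (6,4) — stop
  → r_1 = 2.9402
beam 2: φ=0°, α=195°
  cosα=-0.9659 sinα=-0.2588 | (7,1) | tMaxX 0.3002 tMaxY 0.6182 | tΔX 1.0353 tΔY 3.8637
    t=0.3002 [x] (6,1)
    t=0.6182 [y] (6,0) — stop
  → r_2 = 0.6182
beam 3: φ=90°, α=285°
  cosα=0.2588 sinα=-0.9659 | (7,1) | tMaxX 2.7432 tMaxY 0.1656 | tΔX 3.8637 tΔY 1.0353
    t=0.1656 [y] (7,0) — stop
  → r_3 = 0.1656

ranges = [2.9402, 0.6182, 0.1656]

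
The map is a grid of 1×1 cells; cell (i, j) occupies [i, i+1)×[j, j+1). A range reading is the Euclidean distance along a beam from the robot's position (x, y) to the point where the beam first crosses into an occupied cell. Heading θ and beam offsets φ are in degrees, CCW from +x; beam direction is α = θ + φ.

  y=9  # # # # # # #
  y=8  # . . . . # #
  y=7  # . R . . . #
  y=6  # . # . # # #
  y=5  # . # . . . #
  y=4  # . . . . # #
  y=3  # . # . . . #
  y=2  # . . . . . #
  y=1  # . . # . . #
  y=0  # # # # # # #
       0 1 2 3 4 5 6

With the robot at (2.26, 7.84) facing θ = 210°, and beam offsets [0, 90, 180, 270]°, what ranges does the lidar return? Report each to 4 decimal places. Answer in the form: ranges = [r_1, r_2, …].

beam 1: φ=0°, α=210°
  d=(-0.8660,-0.5000)  start (2,7)  tX=0.3002 tY=1.6800  stride 1/|dx|=1.1547 1/|dy|=2.0000
    cross x-line → (1,7), t=0.3002
    cross x-line → (0,7), t=1.4549 (wall)
  → r_1 = 1.4549
beam 2: φ=90°, α=300°
  d=(0.5000,-0.8660)  start (2,7)  tX=1.4800 tY=0.9699  stride 1/|dx|=2.0000 1/|dy|=1.1547
    cross y-line → (2,6), t=0.9699 (wall)
  → r_2 = 0.9699
beam 3: φ=180°, α=30°
  d=(0.8660,0.5000)  start (2,7)  tX=0.8545 tY=0.3200  stride 1/|dx|=1.1547 1/|dy|=2.0000
    cross y-line → (2,8), t=0.3200
    cross x-line → (3,8), t=0.8545
    cross x-line → (4,8), t=2.0092
    cross y-line → (4,9), t=2.3200 (wall)
  → r_3 = 2.3200
beam 4: φ=270°, α=120°
  d=(-0.5000,0.8660)  start (2,7)  tX=0.5200 tY=0.1848  stride 1/|dx|=2.0000 1/|dy|=1.1547
    cross y-line → (2,8), t=0.1848
    cross x-line → (1,8), t=0.5200
    cross y-line → (1,9), t=1.3395 (wall)
  → r_4 = 1.3395

ranges = [1.4549, 0.9699, 2.3200, 1.3395]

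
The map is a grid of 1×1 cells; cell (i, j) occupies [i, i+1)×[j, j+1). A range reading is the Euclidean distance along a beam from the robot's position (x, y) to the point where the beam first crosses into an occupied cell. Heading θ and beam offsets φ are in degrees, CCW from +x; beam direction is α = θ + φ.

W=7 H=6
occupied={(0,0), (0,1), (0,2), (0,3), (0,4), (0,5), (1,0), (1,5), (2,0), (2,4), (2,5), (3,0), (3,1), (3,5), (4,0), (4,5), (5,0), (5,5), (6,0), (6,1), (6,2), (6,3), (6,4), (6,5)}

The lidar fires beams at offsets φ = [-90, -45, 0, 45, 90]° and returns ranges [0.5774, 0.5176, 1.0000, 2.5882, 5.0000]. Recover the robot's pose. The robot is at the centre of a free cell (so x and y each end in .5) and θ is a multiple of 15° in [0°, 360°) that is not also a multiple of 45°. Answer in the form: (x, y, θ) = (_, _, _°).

(x, y, θ) = (1.5, 3.5, 240°)

Candidates: 18 free-cell centres × 16 headings = 288 poses. Raycast each; keep the one whose scan matches to 4 dp.
  (5.5, 1.5, 30°): beam 3 = 0.5774 ≠ 1.0000 ✗
  (3.5, 2.5, 15°): beam 1 = 0.5176 ≠ 0.5774 ✗
  (2.5, 1.5, 285°): beam 1 = 1.5529 ≠ 0.5774 ✗
  (5.5, 1.5, 300°): beam 1 = 1.0000 ≠ 0.5774 ✗
  (4.5, 2.5, 195°): beam 1 = 2.5882 ≠ 0.5774 ✗
  …
  (1.5, 3.5, 240°): r_1=0.5774, r_2=0.5176, r_3=1.0000, r_4=2.5882, r_5=5.0000 — all match ✓
Only this pose fits every beam.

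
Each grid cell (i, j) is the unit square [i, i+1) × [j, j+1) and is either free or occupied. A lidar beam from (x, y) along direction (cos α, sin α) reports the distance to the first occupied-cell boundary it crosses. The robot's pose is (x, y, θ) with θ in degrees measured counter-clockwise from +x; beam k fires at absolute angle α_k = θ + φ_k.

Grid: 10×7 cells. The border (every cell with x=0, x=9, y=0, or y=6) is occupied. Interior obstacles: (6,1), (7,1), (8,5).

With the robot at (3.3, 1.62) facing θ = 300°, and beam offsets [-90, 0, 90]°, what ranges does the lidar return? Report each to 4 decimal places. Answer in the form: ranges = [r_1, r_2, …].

ranges = [1.2400, 0.7159, 6.5818]

beam 1: φ=-90°, α=210°
  dir = (cos 210°, sin 210°) = (-0.8660, -0.5000); from cell (3,1)
  next x-line at t=0.3464, next y-line at t=1.2400; Δt_x=1.1547, Δt_y=2.0000
    x: enter (2,1) at t=0.3464
    y: enter (2,0) at t=1.2400 ← occupied
  → r_1 = 1.2400
beam 2: φ=0°, α=300°
  dir = (cos 300°, sin 300°) = (0.5000, -0.8660); from cell (3,1)
  next x-line at t=1.4000, next y-line at t=0.7159; Δt_x=2.0000, Δt_y=1.1547
    y: enter (3,0) at t=0.7159 ← occupied
  → r_2 = 0.7159
beam 3: φ=90°, α=30°
  dir = (cos 30°, sin 30°) = (0.8660, 0.5000); from cell (3,1)
  next x-line at t=0.8083, next y-line at t=0.7600; Δt_x=1.1547, Δt_y=2.0000
    y: enter (3,2) at t=0.7600
    x: enter (4,2) at t=0.8083
    x: enter (5,2) at t=1.9630
    y: enter (5,3) at t=2.7600
    x: enter (6,3) at t=3.1177
    x: enter (7,3) at t=4.2724
    y: enter (7,4) at t=4.7600
    x: enter (8,4) at t=5.4271
    x: enter (9,4) at t=6.5818 ← occupied
  → r_3 = 6.5818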